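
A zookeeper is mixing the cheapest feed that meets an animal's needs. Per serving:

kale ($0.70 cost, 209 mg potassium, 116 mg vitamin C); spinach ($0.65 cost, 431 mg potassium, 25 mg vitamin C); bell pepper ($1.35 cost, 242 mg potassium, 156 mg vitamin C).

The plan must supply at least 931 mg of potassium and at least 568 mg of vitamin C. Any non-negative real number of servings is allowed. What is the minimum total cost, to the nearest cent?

$3.43

Compare the cost at each extreme point of the feasible region.
kale only: max(931/209, 568/116) = 4.897 servings → $3.43.
spinach only: max(931/431, 568/25) = 22.72 servings → $14.77.
bell pepper only: max(931/242, 568/156) = 3.847 servings → $5.19.
kale + spinach: intersection lies outside the first quadrant.
kale + bell pepper with both tight: 1.717 servings and 2.365 servings → $4.39.
spinach + bell pepper with both tight: 0.1272 servings and 3.621 servings → $4.97.
Cheapest feasible corner: $3.43.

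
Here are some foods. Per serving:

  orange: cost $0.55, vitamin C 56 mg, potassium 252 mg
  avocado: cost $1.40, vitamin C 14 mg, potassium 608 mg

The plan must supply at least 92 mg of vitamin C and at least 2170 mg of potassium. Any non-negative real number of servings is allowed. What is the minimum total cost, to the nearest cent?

$4.74

A basic optimal solution has at most two foods positive. Try each food alone and each pair with both targets met exactly.
orange only: max(92/56, 2170/252) = 8.611 servings → $4.74.
avocado only: max(92/14, 2170/608) = 6.571 servings → $9.20.
orange + avocado with both tight: 0.8374 servings and 3.222 servings → $4.97.
The minimum over all feasible corners is $4.74.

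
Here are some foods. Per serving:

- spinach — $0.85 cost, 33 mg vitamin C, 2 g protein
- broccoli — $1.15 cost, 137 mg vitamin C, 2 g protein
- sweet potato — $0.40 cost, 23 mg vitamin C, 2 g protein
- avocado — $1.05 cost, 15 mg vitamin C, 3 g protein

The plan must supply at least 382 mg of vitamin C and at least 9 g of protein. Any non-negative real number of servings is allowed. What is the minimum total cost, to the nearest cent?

A basic optimal solution has at most two foods positive. Try each food alone and each pair with both targets met exactly.
spinach only: max(382/33, 9/2) = 11.58 servings → $9.84.
broccoli only: max(382/137, 9/2) = 4.5 servings → $5.17.
sweet potato only: max(382/23, 9/2) = 16.61 servings → $6.64.
avocado only: max(382/15, 9/3) = 25.47 servings → $26.74.
spinach + broccoli with both tight: 2.255 servings and 2.245 servings → $4.50.
spinach + sweet potato: intersection lies outside the first quadrant.
spinach + avocado: the both-tight solution has a negative serving — not a feasible corner.
broccoli + sweet potato with both tight: 2.443 servings and 2.057 servings → $3.63.
broccoli + avocado with both tight: 2.654 servings and 1.231 servings → $4.34.
sweet potato + avocado: the both-tight solution has a negative serving — not a feasible corner.
The minimum over all feasible corners is $3.63.

$3.63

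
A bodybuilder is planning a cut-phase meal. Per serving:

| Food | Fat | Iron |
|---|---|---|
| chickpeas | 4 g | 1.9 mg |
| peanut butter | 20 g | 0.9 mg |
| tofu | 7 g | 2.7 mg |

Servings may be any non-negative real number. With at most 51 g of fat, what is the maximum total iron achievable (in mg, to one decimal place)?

Iron per g fat: chickpeas 0.475, tofu 0.3857, peanut butter 0.045.
With no serving limits, spend the whole fat allowance on chickpeas: 51 g / 4 g × 1.9 mg = 24.2 mg.

24.2 mg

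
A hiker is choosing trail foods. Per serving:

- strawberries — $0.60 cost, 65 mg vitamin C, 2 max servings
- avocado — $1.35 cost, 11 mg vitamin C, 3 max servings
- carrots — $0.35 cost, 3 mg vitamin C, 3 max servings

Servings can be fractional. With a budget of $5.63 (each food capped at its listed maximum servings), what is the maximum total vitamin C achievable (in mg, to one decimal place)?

Vitamin C per dollar: strawberries 108.3, carrots 8.571, avocado 8.148.
Take 2 servings of strawberries: spends $1.20, +130.0 mg vitamin C (running total 130.0 mg).
Take 3 servings of carrots: spends $1.05, +9.0 mg vitamin C (running total 139.0 mg).
Take 2.504 servings of avocado: spends $3.38, +27.5 mg vitamin C (running total 166.5 mg).
Filling greedily by vitamin C-per-dollar is optimal for one linear limit, giving 166.5 mg.

166.5 mg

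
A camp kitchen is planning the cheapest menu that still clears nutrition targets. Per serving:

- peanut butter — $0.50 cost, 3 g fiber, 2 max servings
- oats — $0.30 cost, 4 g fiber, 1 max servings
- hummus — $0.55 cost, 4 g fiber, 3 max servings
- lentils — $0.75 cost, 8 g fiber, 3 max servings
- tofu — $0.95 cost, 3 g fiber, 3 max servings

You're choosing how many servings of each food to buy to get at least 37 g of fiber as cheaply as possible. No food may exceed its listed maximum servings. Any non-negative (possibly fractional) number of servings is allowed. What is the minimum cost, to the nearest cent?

Cost per g of fiber: oats $0.0750, lentils $0.0938, hummus $0.1375, peanut butter $0.1667, tofu $0.3167.
Take 1 serving of oats: +4.0 g fiber for $0.30 (total $0.30, still need 33.0 g).
Take 3 servings of lentils: +24.0 g fiber for $2.25 (total $2.55, still need 9.0 g).
Take 2.25 servings of hummus: +9.0 g fiber for $1.24 (total $3.79, still need 0.0 g).
Filling from the cheapest source first is optimal under one linear minimum: $3.79.

$3.79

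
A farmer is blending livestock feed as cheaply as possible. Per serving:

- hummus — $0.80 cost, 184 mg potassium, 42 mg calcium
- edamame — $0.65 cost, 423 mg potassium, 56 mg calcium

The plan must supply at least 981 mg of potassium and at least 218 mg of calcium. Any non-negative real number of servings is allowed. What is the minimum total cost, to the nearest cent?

A basic optimal solution has at most two foods positive. Try each food alone and each pair with both targets met exactly.
hummus only: max(981/184, 218/42) = 5.332 servings → $4.27.
edamame only: max(981/423, 218/56) = 3.893 servings → $2.53.
hummus + edamame with both tight: 4.996 servings and 0.1461 servings → $4.09.
So the least-cost plan costs $2.53.

$2.53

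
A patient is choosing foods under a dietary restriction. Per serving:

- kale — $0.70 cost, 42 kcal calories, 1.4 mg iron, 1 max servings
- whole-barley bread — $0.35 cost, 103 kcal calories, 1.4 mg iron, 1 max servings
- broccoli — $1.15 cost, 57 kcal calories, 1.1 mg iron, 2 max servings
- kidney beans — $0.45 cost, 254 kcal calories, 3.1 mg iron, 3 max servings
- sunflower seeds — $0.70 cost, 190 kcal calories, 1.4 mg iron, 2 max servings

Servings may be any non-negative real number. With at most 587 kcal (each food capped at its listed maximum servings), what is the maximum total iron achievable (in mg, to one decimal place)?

Iron per kcal: kale 0.03333, broccoli 0.0193, whole-barley bread 0.01359, kidney beans 0.0122, sunflower seeds 0.007368.
Take 1 serving of kale: uses 42 kcal, +1.4 mg iron (running total 1.4 mg).
Take 2 servings of broccoli: uses 114 kcal, +2.2 mg iron (running total 3.6 mg).
Take 1 serving of whole-barley bread: uses 103 kcal, +1.4 mg iron (running total 5.0 mg).
Take 1.291 servings of kidney beans: uses 328 kcal, +4.0 mg iron (running total 9.0 mg).
Filling greedily by iron-per-kcal is optimal for one linear limit, giving 9.0 mg.

9.0 mg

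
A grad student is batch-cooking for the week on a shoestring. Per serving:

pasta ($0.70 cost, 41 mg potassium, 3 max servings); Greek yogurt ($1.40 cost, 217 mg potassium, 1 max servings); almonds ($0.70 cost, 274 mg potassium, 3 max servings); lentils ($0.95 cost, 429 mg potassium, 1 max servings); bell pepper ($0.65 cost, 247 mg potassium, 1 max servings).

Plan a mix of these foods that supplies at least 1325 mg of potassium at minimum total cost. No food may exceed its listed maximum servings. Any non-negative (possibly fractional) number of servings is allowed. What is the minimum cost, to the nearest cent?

Cost per mg of potassium: lentils $0.0022, almonds $0.0026, bell pepper $0.0026, Greek yogurt $0.0065, pasta $0.0171.
Take 1 serving of lentils: +429.0 mg potassium for $0.95 (total $0.95, still need 896.0 mg).
Take 3 servings of almonds: +822.0 mg potassium for $2.10 (total $3.05, still need 74.0 mg).
Take 0.2996 servings of bell pepper: +74.0 mg potassium for $0.19 (total $3.24, still need 0.0 mg).
Greedy by cheapest-per-mg is optimal for a single linear constraint, so the minimum cost is $3.24.

$3.24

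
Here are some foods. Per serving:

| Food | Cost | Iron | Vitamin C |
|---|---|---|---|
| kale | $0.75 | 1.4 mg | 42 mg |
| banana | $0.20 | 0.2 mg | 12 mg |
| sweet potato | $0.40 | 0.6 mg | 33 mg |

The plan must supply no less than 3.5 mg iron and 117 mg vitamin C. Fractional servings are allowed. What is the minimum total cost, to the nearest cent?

$1.94

Two binding constraints pin down two serving amounts, so the optimal mix uses at most two foods. The candidates are each food alone (scaled to the tighter of iron/vitamin C) and each pair with both constraints tight.
kale only: max(3.5/1.4, 117/42) = 2.786 servings → $2.09.
banana only: max(3.5/0.2, 117/12) = 17.5 servings → $3.50.
sweet potato only: max(3.5/0.6, 117/33) = 5.833 servings → $2.33.
kale + banana with both tight: 2.214 servings and 2 servings → $2.06.
kale + sweet potato with both tight: 2.157 servings and 0.8 servings → $1.94.
banana + sweet potato: the both-tight solution has a negative serving — not a feasible corner.
So the least-cost plan costs $1.94.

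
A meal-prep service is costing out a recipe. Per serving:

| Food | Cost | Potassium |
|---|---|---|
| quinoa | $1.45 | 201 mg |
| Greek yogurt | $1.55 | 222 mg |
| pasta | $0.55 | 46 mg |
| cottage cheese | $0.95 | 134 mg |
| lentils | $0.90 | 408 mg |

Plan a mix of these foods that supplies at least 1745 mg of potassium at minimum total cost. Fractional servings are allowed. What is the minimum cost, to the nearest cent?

Cost per mg of potassium: lentils $0.0022, Greek yogurt $0.0070, cottage cheese $0.0071, quinoa $0.0072, pasta $0.0120.
With no serving limits, use only lentils: 1745 mg / 408 mg = 4.277 servings × $0.90 = $3.85.

$3.85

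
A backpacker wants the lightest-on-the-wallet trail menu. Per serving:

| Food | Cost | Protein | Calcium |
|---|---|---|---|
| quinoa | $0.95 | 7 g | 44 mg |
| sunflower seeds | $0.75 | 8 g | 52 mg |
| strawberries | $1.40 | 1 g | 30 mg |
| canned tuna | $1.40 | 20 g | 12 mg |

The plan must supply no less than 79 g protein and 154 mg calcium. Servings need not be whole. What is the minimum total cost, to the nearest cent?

$5.96

At the optimum either one food covers both requirements or two foods hit both targets exactly; no other combination can be cheaper.
quinoa only: max(79/7, 154/44) = 11.29 servings → $10.72.
sunflower seeds only: max(79/8, 154/52) = 9.875 servings → $7.41.
strawberries only: max(79/1, 154/30) = 79 servings → $110.60.
canned tuna only: max(79/20, 154/12) = 12.83 servings → $17.97.
quinoa + sunflower seeds: the both-tight solution has a negative serving — not a feasible corner.
quinoa + strawberries with both targets exact would need a negative amount; discard.
quinoa + canned tuna with both tight: 2.678 servings and 3.013 servings → $6.76.
sunflower seeds + strawberries with both targets exact would need a negative amount; discard.
sunflower seeds + canned tuna with both tight: 2.258 servings and 3.047 servings → $5.96.
strawberries + canned tuna with both tight: 3.626 servings and 3.769 servings → $10.35.
The minimum over all feasible corners is $5.96.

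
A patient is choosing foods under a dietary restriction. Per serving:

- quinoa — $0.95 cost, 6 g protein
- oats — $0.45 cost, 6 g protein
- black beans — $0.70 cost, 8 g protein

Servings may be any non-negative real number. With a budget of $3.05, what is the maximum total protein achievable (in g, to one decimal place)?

40.7 g

Protein per dollar: oats 13.33, black beans 11.43, quinoa 6.316.
With no serving limits, spend the whole cost allowance on oats: $3.05 / $0.45 × 6 g = 40.7 g.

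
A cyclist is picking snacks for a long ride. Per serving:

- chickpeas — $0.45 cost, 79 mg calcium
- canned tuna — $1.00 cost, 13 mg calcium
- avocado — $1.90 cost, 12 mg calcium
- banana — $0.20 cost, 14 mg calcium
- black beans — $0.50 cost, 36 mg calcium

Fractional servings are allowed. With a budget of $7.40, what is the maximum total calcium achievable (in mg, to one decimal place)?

1299.1 mg

Calcium per dollar: chickpeas 175.6, black beans 72, banana 70, canned tuna 13, avocado 6.316.
With no serving limits, spend the whole cost allowance on chickpeas: $7.40 / $0.45 × 79 mg = 1299.1 mg.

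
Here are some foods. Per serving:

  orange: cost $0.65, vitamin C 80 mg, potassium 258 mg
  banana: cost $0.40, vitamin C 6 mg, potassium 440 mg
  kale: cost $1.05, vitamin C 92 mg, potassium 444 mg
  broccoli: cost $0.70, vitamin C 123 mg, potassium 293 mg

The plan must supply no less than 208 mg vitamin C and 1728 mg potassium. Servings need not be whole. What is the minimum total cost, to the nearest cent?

$2.24

At the optimum either one food covers both requirements or two foods hit both targets exactly; no other combination can be cheaper.
orange only: max(208/80, 1728/258) = 6.698 servings → $4.35.
banana only: max(208/6, 1728/440) = 34.67 servings → $13.87.
kale only: max(208/92, 1728/444) = 3.892 servings → $4.09.
broccoli only: max(208/123, 1728/293) = 5.898 servings → $4.13.
orange + banana with both tight: 2.412 servings and 2.513 servings → $2.57.
orange + kale with both targets exact would need a negative amount; discard.
orange + broccoli with both targets exact would need a negative amount; discard.
banana + kale with both tight: 1.762 servings and 2.146 servings → $2.96.
banana + broccoli with both tight: 2.895 servings and 1.55 servings → $2.24.
kale + broccoli: intersection lies outside the first quadrant.
So the least-cost plan costs $2.24.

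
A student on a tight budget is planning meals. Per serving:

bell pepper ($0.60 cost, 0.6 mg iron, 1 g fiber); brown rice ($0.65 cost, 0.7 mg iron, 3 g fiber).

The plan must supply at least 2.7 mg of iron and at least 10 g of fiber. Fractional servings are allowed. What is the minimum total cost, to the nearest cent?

$2.51

With two linear requirements the optimum uses one or two foods; enumerate the corners.
bell pepper only: max(2.7/0.6, 10/1) = 10 servings → $6.00.
brown rice only: max(2.7/0.7, 10/3) = 3.857 servings → $2.51.
bell pepper + brown rice with both tight: 1 serving and 3 servings → $2.55.
So the least-cost plan costs $2.51.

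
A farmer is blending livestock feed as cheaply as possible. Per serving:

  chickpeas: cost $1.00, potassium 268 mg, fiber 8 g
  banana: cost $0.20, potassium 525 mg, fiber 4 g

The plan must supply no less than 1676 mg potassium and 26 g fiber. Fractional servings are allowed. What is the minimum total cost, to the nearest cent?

With two linear requirements the optimum uses one or two foods; enumerate the corners.
chickpeas only: max(1676/268, 26/8) = 6.254 servings → $6.25.
banana only: max(1676/525, 26/4) = 6.5 servings → $1.30.
chickpeas + banana with both tight: 2.221 servings and 2.059 servings → $2.63.
So the least-cost plan costs $1.30.

$1.30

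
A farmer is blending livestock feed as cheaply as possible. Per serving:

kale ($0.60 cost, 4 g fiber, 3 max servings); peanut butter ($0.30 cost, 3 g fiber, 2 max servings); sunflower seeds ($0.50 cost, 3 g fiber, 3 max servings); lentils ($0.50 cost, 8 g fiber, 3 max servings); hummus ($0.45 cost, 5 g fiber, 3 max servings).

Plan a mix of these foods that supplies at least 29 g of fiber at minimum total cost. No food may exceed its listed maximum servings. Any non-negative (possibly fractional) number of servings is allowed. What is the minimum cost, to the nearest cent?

$1.95

Cost per g of fiber: lentils $0.0625, hummus $0.0900, peanut butter $0.1000, kale $0.1500, sunflower seeds $0.1667.
Take 3 servings of lentils: +24.0 g fiber for $1.50 (total $1.50, still need 5.0 g).
Take 1 serving of hummus: +5.0 g fiber for $0.45 (total $1.95, still need 0.0 g).
Filling from the cheapest source first is optimal under one linear minimum: $1.95.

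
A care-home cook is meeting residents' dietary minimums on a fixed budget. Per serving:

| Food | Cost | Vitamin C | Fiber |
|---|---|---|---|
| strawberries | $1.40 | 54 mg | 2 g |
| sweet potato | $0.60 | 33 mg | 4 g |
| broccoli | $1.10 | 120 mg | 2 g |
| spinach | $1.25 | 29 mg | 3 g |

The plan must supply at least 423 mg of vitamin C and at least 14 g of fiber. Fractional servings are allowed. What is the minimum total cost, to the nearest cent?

$4.48

An LP optimum is at a vertex; with two nutrient constraints at most two foods are used. Check each candidate.
strawberries only: max(423/54, 14/2) = 7.833 servings → $10.97.
sweet potato only: max(423/33, 14/4) = 12.82 servings → $7.69.
broccoli only: max(423/120, 14/2) = 7 servings → $7.70.
spinach only: max(423/29, 14/3) = 14.59 servings → $18.23.
strawberries + sweet potato with both targets exact would need a negative amount; discard.
strawberries + broccoli with both tight: 6.318 servings and 0.6818 servings → $9.60.
strawberries + spinach with both targets exact would need a negative amount; discard.
sweet potato + broccoli with both tight: 2.014 servings and 2.971 servings → $4.48.
sweet potato + spinach: the both-tight solution has a negative serving — not a feasible corner.
broccoli + spinach with both tight: 2.858 servings and 2.762 servings → $6.60.
Cheapest feasible corner: $4.48.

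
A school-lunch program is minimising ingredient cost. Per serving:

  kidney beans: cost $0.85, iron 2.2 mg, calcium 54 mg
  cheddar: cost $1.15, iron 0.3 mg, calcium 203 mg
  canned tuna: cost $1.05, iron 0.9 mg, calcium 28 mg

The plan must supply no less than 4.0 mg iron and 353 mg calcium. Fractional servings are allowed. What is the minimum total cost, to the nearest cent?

$2.89

Compare the cost at each extreme point of the feasible region.
kidney beans only: max(4.0/2.2, 353/54) = 6.537 servings → $5.56.
cheddar only: max(4.0/0.3, 353/203) = 13.33 servings → $15.33.
canned tuna only: max(4.0/0.9, 353/28) = 12.61 servings → $13.24.
kidney beans + cheddar with both tight: 1.641 servings and 1.303 servings → $2.89.
kidney beans + canned tuna: intersection lies outside the first quadrant.
cheddar + canned tuna with both tight: 1.18 servings and 4.051 servings → $5.61.
Cheapest feasible corner: $2.89.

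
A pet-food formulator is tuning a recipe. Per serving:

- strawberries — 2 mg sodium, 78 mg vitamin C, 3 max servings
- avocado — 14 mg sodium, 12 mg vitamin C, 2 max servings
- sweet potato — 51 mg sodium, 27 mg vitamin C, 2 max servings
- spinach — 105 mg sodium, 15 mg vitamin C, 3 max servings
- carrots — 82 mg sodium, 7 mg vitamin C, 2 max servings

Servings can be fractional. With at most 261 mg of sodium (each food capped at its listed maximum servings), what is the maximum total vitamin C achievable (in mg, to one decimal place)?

329.9 mg

Vitamin C per mg sodium: strawberries 39, avocado 0.8571, sweet potato 0.5294, spinach 0.1429, carrots 0.08537.
Take 3 servings of strawberries: uses 6 mg sodium, +234.0 mg vitamin C (running total 234.0 mg).
Take 2 servings of avocado: uses 28 mg sodium, +24.0 mg vitamin C (running total 258.0 mg).
Take 2 servings of sweet potato: uses 102 mg sodium, +54.0 mg vitamin C (running total 312.0 mg).
Take 1.19 servings of spinach: uses 125 mg sodium, +17.9 mg vitamin C (running total 329.9 mg).
Filling greedily by vitamin C-per-mg sodium is optimal for one linear limit, giving 329.9 mg.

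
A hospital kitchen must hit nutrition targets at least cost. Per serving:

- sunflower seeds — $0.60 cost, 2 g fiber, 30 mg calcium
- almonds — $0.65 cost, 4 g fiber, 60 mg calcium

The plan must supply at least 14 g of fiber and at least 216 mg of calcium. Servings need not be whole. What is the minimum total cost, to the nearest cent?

At the optimum either one food covers both requirements or two foods hit both targets exactly; no other combination can be cheaper.
sunflower seeds only: max(14/2, 216/30) = 7.2 servings → $4.32.
almonds only: max(14/4, 216/60) = 3.6 servings → $2.34.
sunflower seeds + almonds (both tight): parallel constraints — no distinct corner.
The minimum over all feasible corners is $2.34.

$2.34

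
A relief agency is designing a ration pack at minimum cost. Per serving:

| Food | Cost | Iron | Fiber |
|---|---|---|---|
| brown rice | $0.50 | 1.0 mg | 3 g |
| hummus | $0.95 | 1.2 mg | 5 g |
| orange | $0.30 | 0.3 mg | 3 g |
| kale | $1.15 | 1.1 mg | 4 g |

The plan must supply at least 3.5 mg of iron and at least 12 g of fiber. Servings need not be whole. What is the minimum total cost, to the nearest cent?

At the optimum either one food covers both requirements or two foods hit both targets exactly; no other combination can be cheaper.
brown rice only: max(3.5/1.0, 12/3) = 4 servings → $2.00.
hummus only: max(3.5/1.2, 12/5) = 2.917 servings → $2.77.
orange only: max(3.5/0.3, 12/3) = 11.67 servings → $3.50.
kale only: max(3.5/1.1, 12/4) = 3.182 servings → $3.66.
brown rice + hummus with both tight: 2.214 servings and 1.071 servings → $2.12.
brown rice + orange with both tight: 3.286 servings and 0.7143 servings → $1.86.
brown rice + kale with both tight: 1.143 servings and 2.143 servings → $3.04.
hummus + orange with both targets exact would need a negative amount; discard.
hummus + kale: intersection lies outside the first quadrant.
orange + kale: intersection lies outside the first quadrant.
Cheapest feasible corner: $1.86.

$1.86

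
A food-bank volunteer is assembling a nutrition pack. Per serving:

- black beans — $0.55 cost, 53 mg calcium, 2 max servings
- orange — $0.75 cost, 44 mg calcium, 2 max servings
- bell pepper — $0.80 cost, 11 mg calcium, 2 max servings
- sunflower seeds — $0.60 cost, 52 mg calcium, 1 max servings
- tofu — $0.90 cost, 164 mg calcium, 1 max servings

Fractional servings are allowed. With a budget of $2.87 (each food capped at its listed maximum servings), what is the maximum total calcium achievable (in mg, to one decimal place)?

337.8 mg

Calcium per dollar: tofu 182.2, black beans 96.36, sunflower seeds 86.67, orange 58.67, bell pepper 13.75.
Take 1 serving of tofu: spends $0.90, +164.0 mg calcium (running total 164.0 mg).
Take 2 servings of black beans: spends $1.10, +106.0 mg calcium (running total 270.0 mg).
Take 1 serving of sunflower seeds: spends $0.60, +52.0 mg calcium (running total 322.0 mg).
Take 0.36 servings of orange: spends $0.27, +15.8 mg calcium (running total 337.8 mg).
Greedy by best ratio exhausts the cost allowance optimally: 337.8 mg.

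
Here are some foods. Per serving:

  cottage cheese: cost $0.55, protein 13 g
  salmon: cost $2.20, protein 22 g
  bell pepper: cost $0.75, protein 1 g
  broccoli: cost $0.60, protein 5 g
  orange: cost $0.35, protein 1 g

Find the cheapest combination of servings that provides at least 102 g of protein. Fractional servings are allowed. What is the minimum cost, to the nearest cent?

Cost per g of protein: cottage cheese $0.0423, salmon $0.1000, broccoli $0.1200, orange $0.3500, bell pepper $0.7500.
With no serving limits, use only cottage cheese: 102 g / 13 g = 7.846 servings × $0.55 = $4.32.

$4.32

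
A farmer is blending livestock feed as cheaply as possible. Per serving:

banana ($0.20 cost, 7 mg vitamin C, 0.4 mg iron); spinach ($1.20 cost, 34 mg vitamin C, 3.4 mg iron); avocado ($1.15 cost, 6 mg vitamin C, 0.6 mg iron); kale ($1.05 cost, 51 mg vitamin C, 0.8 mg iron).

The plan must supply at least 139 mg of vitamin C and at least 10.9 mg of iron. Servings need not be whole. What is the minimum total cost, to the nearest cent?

Two binding constraints pin down two serving amounts, so the optimal mix uses at most two foods. The candidates are each food alone (scaled to the tighter of vitamin C/iron) and each pair with both constraints tight.
banana only: max(139/7, 10.9/0.4) = 27.25 servings → $5.45.
spinach only: max(139/34, 10.9/3.4) = 4.088 servings → $4.91.
avocado only: max(139/6, 10.9/0.6) = 23.17 servings → $26.64.
kale only: max(139/51, 10.9/0.8) = 13.62 servings → $14.31.
banana + spinach with both tight: 10 servings and 2.029 servings → $4.44.
banana + avocado with both tight: 10 servings and 11.5 servings → $15.22.
banana + kale: intersection lies outside the first quadrant.
spinach + avocado (both tight): parallel constraints — no distinct corner.
spinach + kale with both tight: 3.042 servings and 0.6977 servings → $4.38.
avocado + kale with both tight: 17.24 servings and 0.6977 servings → $20.55.
So the least-cost plan costs $4.38.

$4.38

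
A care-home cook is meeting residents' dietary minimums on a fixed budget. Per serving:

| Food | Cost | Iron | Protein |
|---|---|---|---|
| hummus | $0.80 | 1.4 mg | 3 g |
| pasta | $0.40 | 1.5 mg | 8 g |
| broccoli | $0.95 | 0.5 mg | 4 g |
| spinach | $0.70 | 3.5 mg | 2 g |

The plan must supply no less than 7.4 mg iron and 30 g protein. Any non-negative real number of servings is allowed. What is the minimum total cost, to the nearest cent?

$1.84

The cheapest plan sits at a corner of the feasible region — with two constraints it uses at most two foods.
hummus only: max(7.4/1.4, 30/3) = 10 servings → $8.00.
pasta only: max(7.4/1.5, 30/8) = 4.933 servings → $1.97.
broccoli only: max(7.4/0.5, 30/4) = 14.8 servings → $14.06.
spinach only: max(7.4/3.5, 30/2) = 15 servings → $10.50.
hummus + pasta with both tight: 2.119 servings and 2.955 servings → $2.88.
hummus + broccoli with both tight: 3.561 servings and 4.829 servings → $7.44.
hummus + spinach: intersection lies outside the first quadrant.
pasta + broccoli: intersection lies outside the first quadrant.
pasta + spinach with both tight: 3.608 servings and 0.568 servings → $1.84.
broccoli + spinach with both tight: 6.938 servings and 1.123 servings → $7.38.
So the least-cost plan costs $1.84.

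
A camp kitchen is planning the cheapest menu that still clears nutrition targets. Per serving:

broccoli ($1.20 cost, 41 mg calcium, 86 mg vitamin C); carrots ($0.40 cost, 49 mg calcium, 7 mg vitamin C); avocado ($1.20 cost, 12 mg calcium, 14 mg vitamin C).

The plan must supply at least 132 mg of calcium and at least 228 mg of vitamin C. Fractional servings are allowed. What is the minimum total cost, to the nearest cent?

$3.34

A basic optimal solution has at most two foods positive. Try each food alone and each pair with both targets met exactly.
broccoli only: max(132/41, 228/86) = 3.22 servings → $3.86.
carrots only: max(132/49, 228/7) = 32.57 servings → $13.03.
avocado only: max(132/12, 228/14) = 16.29 servings → $19.54.
broccoli + carrots with both tight: 2.61 servings and 0.5103 servings → $3.34.
broccoli + avocado with both tight: 1.939 servings and 4.376 servings → $7.58.
carrots + avocado: intersection lies outside the first quadrant.
Cheapest feasible corner: $3.34.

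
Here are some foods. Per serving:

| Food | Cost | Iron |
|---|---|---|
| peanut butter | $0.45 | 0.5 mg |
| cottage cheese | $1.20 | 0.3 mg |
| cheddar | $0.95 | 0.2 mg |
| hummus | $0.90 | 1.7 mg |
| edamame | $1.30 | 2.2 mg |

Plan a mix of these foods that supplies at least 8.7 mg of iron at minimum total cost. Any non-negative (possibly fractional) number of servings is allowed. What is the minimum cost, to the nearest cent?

Cost per mg of iron: hummus $0.5294, edamame $0.5909, peanut butter $0.9000, cottage cheese $4.0000, cheddar $4.7500.
With no serving limits, use only hummus: 8.7 mg / 1.7 mg = 5.118 servings × $0.90 = $4.61.

$4.61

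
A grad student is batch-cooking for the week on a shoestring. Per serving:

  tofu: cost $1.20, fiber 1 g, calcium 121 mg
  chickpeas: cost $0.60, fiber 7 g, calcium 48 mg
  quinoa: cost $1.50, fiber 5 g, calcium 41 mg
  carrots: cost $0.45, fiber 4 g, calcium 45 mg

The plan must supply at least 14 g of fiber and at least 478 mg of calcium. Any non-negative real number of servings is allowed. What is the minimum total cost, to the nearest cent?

$4.75

Compare the cost at each extreme point of the feasible region.
tofu only: max(14/1, 478/121) = 14 servings → $16.80.
chickpeas only: max(14/7, 478/48) = 9.958 servings → $5.97.
quinoa only: max(14/5, 478/41) = 11.66 servings → $17.49.
carrots only: max(14/4, 478/45) = 10.62 servings → $4.78.
tofu + chickpeas with both tight: 3.347 servings and 1.522 servings → $4.93.
tofu + quinoa with both tight: 3.22 servings and 2.156 servings → $7.10.
tofu + carrots with both tight: 2.92 servings and 2.77 servings → $4.75.
chickpeas + quinoa with both targets exact would need a negative amount; discard.
chickpeas + carrots with both targets exact would need a negative amount; discard.
quinoa + carrots: intersection lies outside the first quadrant.
So the least-cost plan costs $4.75.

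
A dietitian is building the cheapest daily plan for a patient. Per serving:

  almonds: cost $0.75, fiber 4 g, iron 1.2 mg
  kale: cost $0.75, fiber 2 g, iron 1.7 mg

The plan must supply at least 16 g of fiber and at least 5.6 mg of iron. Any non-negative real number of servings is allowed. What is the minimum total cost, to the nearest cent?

$3.27

almonds only: max(16/4, 5.6/1.2) = 4.667 servings → $3.50.
kale only: max(16/2, 5.6/1.7) = 8 servings → $6.00.
almonds + kale with both tight: 3.636 servings and 0.7273 servings → $3.27.
Cheapest feasible corner: $3.27.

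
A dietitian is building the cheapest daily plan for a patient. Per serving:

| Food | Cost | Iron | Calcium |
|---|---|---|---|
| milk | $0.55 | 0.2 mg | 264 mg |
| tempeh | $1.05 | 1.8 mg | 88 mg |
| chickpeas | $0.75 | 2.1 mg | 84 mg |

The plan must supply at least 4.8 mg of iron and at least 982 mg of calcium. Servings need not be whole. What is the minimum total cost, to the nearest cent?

$3.19

At the optimum either one food covers both requirements or two foods hit both targets exactly; no other combination can be cheaper.
milk only: max(4.8/0.2, 982/264) = 24 servings → $13.20.
tempeh only: max(4.8/1.8, 982/88) = 11.16 servings → $11.72.
chickpeas only: max(4.8/2.1, 982/84) = 11.69 servings → $8.77.
milk + tempeh with both tight: 2.94 servings and 2.34 servings → $4.07.
milk + chickpeas with both tight: 3.086 servings and 1.992 servings → $3.19.
tempeh + chickpeas: intersection lies outside the first quadrant.
So the least-cost plan costs $3.19.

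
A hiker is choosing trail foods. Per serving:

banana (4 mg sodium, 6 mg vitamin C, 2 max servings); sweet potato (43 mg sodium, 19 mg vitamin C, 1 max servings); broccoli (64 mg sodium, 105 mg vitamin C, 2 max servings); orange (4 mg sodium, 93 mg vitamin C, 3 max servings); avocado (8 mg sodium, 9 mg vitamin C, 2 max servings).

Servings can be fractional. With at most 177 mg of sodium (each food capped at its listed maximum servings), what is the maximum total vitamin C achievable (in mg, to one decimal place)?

Vitamin C per mg sodium: orange 23.25, broccoli 1.641, banana 1.5, avocado 1.125, sweet potato 0.4419.
Take 3 servings of orange: uses 12 mg sodium, +279.0 mg vitamin C (running total 279.0 mg).
Take 2 servings of broccoli: uses 128 mg sodium, +210.0 mg vitamin C (running total 489.0 mg).
Take 2 servings of banana: uses 8 mg sodium, +12.0 mg vitamin C (running total 501.0 mg).
Take 2 servings of avocado: uses 16 mg sodium, +18.0 mg vitamin C (running total 519.0 mg).
Take 0.3023 servings of sweet potato: uses 13 mg sodium, +5.7 mg vitamin C (running total 524.7 mg).
Filling greedily by vitamin C-per-mg sodium is optimal for one linear limit, giving 524.7 mg.

524.7 mg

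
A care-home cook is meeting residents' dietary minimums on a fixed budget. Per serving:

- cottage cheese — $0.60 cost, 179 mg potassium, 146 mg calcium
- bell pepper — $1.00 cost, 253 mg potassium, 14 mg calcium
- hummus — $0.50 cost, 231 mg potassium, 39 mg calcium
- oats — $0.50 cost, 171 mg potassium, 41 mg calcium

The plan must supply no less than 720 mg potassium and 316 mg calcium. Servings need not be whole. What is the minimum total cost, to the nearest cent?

$1.92

cottage cheese only: max(720/179, 316/146) = 4.022 servings → $2.41.
bell pepper only: max(720/253, 316/14) = 22.57 servings → $22.57.
hummus only: max(720/231, 316/39) = 8.103 servings → $4.05.
oats only: max(720/171, 316/41) = 7.707 servings → $3.85.
cottage cheese + bell pepper with both tight: 2.029 servings and 1.41 servings → $2.63.
cottage cheese + hummus with both tight: 1.679 servings and 1.816 servings → $1.92.
cottage cheese + oats with both tight: 1.391 servings and 2.755 servings → $2.21.
bell pepper + hummus: the both-tight solution has a negative serving — not a feasible corner.
bell pepper + oats with both targets exact would need a negative amount; discard.
hummus + oats: intersection lies outside the first quadrant.
The minimum over all feasible corners is $1.92.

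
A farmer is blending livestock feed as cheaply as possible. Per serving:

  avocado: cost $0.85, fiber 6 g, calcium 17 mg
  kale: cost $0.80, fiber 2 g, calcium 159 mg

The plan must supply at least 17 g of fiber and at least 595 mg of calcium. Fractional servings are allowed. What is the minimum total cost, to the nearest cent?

A basic optimal solution has at most two foods positive. Try each food alone and each pair with both targets met exactly.
avocado only: max(17/6, 595/17) = 35 servings → $29.75.
kale only: max(17/2, 595/159) = 8.5 servings → $6.80.
avocado + kale with both tight: 1.645 servings and 3.566 servings → $4.25.
Cheapest feasible corner: $4.25.

$4.25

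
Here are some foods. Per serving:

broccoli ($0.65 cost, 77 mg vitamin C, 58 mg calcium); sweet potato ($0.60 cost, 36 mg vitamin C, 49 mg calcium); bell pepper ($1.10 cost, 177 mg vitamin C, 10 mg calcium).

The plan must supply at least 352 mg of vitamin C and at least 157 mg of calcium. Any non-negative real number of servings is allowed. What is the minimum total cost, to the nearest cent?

$2.63

With two linear requirements the optimum uses one or two foods; enumerate the corners.
broccoli only: max(352/77, 157/58) = 4.571 servings → $2.97.
sweet potato only: max(352/36, 157/49) = 9.778 servings → $5.87.
bell pepper only: max(352/177, 157/10) = 15.7 servings → $17.27.
broccoli + sweet potato: the both-tight solution has a negative serving — not a feasible corner.
broccoli + bell pepper with both tight: 2.556 servings and 0.8769 servings → $2.63.
sweet potato + bell pepper with both tight: 2.919 servings and 1.395 servings → $3.29.
So the least-cost plan costs $2.63.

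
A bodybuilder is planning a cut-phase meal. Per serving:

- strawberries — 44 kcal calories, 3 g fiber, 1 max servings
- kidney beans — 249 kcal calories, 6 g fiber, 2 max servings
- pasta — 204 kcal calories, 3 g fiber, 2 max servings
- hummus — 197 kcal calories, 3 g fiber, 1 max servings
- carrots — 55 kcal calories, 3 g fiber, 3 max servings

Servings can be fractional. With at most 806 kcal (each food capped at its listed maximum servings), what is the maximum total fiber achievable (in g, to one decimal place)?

25.5 g

Fiber per kcal: strawberries 0.06818, carrots 0.05455, kidney beans 0.0241, hummus 0.01523, pasta 0.01471.
Take 1 serving of strawberries: uses 44 kcal, +3.0 g fiber (running total 3.0 g).
Take 3 servings of carrots: uses 165 kcal, +9.0 g fiber (running total 12.0 g).
Take 2 servings of kidney beans: uses 498 kcal, +12.0 g fiber (running total 24.0 g).
Take 0.5025 servings of hummus: uses 99 kcal, +1.5 g fiber (running total 25.5 g).
Filling greedily by fiber-per-kcal is optimal for one linear limit, giving 25.5 g.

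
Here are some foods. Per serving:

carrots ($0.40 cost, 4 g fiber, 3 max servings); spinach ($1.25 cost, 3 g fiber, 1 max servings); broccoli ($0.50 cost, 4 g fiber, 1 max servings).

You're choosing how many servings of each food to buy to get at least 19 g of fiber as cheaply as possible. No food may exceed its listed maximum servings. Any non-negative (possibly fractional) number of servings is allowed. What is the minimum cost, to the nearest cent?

Cost per g of fiber: carrots $0.1000, broccoli $0.1250, spinach $0.4167.
Take 3 servings of carrots: +12.0 g fiber for $1.20 (total $1.20, still need 7.0 g).
Take 1 serving of broccoli: +4.0 g fiber for $0.50 (total $1.70, still need 3.0 g).
Take 1 serving of spinach: +3.0 g fiber for $1.25 (total $2.95, still need 0.0 g).
Greedy by cheapest-per-g is optimal for a single linear constraint, so the minimum cost is $2.95.

$2.95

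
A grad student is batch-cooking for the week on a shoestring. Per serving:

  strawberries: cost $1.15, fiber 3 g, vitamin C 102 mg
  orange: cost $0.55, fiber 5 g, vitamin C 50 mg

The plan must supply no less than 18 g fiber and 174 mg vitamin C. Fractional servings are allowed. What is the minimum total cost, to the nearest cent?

$1.98

This is a tiny linear program; its minimum lies at a vertex of the feasible set. List the vertices and price them.
strawberries only: max(18/3, 174/102) = 6 servings → $6.90.
orange only: max(18/5, 174/50) = 3.6 servings → $1.98.
strawberries + orange with both targets exact would need a negative amount; discard.
Cheapest feasible corner: $1.98.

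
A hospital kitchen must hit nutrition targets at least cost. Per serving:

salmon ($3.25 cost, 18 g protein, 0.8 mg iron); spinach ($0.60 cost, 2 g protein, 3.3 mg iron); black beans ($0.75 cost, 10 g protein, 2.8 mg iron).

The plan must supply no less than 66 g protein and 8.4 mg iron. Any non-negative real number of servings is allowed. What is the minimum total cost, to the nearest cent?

$4.95

Compare the cost at each extreme point of the feasible region.
salmon only: max(66/18, 8.4/0.8) = 10.5 servings → $34.12.
spinach only: max(66/2, 8.4/3.3) = 33 servings → $19.80.
black beans only: max(66/10, 8.4/2.8) = 6.6 servings → $4.95.
salmon + spinach with both tight: 3.478 servings and 1.702 servings → $12.32.
salmon + black beans with both tight: 2.377 servings and 2.321 servings → $9.47.
spinach + black beans: intersection lies outside the first quadrant.
Cheapest feasible corner: $4.95.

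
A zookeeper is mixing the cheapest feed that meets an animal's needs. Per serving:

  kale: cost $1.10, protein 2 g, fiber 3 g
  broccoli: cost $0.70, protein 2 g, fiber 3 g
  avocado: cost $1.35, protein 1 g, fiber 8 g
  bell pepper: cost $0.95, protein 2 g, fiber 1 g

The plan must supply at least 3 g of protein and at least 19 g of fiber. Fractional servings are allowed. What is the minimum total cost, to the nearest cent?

$3.28

The cheapest plan sits at a corner of the feasible region — with two constraints it uses at most two foods.
kale only: max(3/2, 19/3) = 6.333 servings → $6.97.
broccoli only: max(3/2, 19/3) = 6.333 servings → $4.43.
avocado only: max(3/1, 19/8) = 3 servings → $4.05.
bell pepper only: max(3/2, 19/1) = 19 servings → $18.05.
kale + broccoli (both tight): parallel constraints — no distinct corner.
kale + avocado with both tight: 0.3846 servings and 2.231 servings → $3.43.
kale + bell pepper with both targets exact would need a negative amount; discard.
broccoli + avocado with both tight: 0.3846 servings and 2.231 servings → $3.28.
broccoli + bell pepper: intersection lies outside the first quadrant.
avocado + bell pepper with both tight: 2.333 servings and 0.3333 servings → $3.47.
The minimum over all feasible corners is $3.28.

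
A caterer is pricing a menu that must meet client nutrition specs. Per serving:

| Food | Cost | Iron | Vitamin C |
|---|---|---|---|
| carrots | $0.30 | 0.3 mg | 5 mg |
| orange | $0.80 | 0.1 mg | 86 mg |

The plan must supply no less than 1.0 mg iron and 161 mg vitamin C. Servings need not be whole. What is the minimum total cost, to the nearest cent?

$2.20

At the optimum either one food covers both requirements or two foods hit both targets exactly; no other combination can be cheaper.
carrots only: max(1.0/0.3, 161/5) = 32.2 servings → $9.66.
orange only: max(1.0/0.1, 161/86) = 10 servings → $8.00.
carrots + orange with both tight: 2.763 servings and 1.711 servings → $2.20.
So the least-cost plan costs $2.20.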